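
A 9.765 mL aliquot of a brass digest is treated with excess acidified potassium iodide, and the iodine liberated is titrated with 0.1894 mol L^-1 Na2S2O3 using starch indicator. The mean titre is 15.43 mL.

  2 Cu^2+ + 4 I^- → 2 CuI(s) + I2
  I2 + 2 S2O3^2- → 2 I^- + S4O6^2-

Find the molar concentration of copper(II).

n(S2O3^2-) = 0.01543 × 0.1894 = 2.922 × 10^-3 mol
n(I2) = n(S2O3^2-)/2 = 1.461 × 10^-3 mol
From the 2:1 ratio, n(Cu2+) in the aliquot = 2/1 × 1.461 × 10^-3 = 2.922 × 10^-3 mol
[Cu2+] = 2.922 × 10^-3 / 0.009765 = 0.2993 mol/L

0.2993 mol/L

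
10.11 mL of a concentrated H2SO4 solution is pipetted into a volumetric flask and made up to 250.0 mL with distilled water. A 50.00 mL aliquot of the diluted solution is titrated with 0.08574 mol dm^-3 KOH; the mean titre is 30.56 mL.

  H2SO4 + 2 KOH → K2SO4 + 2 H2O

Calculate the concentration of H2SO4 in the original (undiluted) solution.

n(KOH) = 0.03056 × 0.08574 = 2.620 × 10^-3 mol
From the 1:2 ratio, n(H2SO4) in the aliquot = 1/2 × 2.620 × 10^-3 = 1.310 × 10^-3 mol
[H2SO4]_dilute = 1.310 × 10^-3 / 0.05000 = 0.02620 mol/L
Dilution factor = 250.0 / 10.11 = 24.73
[H2SO4]_stock = 0.02620 × 24.73 = 0.6479 mol/L

0.6479 mol/L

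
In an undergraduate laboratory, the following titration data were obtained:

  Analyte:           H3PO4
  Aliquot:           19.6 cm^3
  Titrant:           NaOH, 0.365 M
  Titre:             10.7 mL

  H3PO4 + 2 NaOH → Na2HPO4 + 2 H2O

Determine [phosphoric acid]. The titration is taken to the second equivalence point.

0.0996 M

n(NaOH) = 0.0107 L × 0.365 mol/L = 3.91 × 10^-3 mol
From the 1:2 mole ratio, n(H3PO4) = 1/2 × 3.91 × 10^-3 = 1.95 × 10^-3 mol
[H3PO4] = 1.95 × 10^-3 mol / 0.0196 L = 0.0996 mol/L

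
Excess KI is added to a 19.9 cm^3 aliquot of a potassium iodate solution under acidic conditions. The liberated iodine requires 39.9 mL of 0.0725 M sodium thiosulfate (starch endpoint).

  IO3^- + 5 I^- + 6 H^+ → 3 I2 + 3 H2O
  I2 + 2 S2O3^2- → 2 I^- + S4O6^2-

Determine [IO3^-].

0.0242 M

n(S2O3^2-) = 0.0399 × 0.0725 = 2.89 × 10^-3 mol
n(I2) = n(S2O3^2-)/2 = 1.45 × 10^-3 mol
From the 1:3 ratio, n(IO3^-) in the aliquot = 1/3 × 1.45 × 10^-3 = 4.82 × 10^-4 mol
[IO3^-] = 4.82 × 10^-4 / 0.0199 = 0.0242 mol/L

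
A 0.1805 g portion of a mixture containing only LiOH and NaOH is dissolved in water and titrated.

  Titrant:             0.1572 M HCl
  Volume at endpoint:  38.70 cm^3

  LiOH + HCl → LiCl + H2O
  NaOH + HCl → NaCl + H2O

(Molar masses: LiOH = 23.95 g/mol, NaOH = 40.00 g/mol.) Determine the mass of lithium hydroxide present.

n(HCl) = 0.03870 × 0.1572 = 6.084 × 10^-3 mol
Let x = n(LiOH), y = n(NaOH).
Titrant: 1x + 1y = 6.084 × 10^-3;  mass: 23.95x + 40.00y = 0.1805
Solving, x = 3.916 × 10^-3 mol, y = 2.168 × 10^-3 mol
mass of LiOH = 3.916 × 10^-3 × 23.95 = 0.09378 g

0.09378 g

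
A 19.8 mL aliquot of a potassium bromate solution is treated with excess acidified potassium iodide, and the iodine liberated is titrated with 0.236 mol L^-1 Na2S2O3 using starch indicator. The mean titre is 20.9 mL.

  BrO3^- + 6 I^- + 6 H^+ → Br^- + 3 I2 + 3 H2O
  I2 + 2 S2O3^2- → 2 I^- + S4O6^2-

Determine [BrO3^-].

n(S2O3^2-) = 0.0209 × 0.236 = 4.93 × 10^-3 mol
n(I2) = n(S2O3^2-)/2 = 2.47 × 10^-3 mol
From the 1:3 ratio, n(BrO3^-) in the aliquot = 1/3 × 2.47 × 10^-3 = 8.22 × 10^-4 mol
[BrO3^-] = 8.22 × 10^-4 / 0.0198 = 0.0415 mol/L

0.0415 mol/L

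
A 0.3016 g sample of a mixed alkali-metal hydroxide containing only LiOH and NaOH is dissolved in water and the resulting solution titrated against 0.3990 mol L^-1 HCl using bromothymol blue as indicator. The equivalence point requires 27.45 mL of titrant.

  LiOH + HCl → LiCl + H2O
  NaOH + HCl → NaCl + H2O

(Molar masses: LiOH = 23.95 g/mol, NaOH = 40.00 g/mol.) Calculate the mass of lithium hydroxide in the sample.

0.2037 g

n(HCl) = 0.02745 × 0.3990 = 0.01095 mol
Let x = n(LiOH), y = n(NaOH).
Titrant: 1x + 1y = 0.01095;  mass: 23.95x + 40.00y = 0.3016
Solving, x = 8.505 × 10^-3 mol, y = 2.448 × 10^-3 mol
mass of LiOH = 8.505 × 10^-3 × 23.95 = 0.2037 g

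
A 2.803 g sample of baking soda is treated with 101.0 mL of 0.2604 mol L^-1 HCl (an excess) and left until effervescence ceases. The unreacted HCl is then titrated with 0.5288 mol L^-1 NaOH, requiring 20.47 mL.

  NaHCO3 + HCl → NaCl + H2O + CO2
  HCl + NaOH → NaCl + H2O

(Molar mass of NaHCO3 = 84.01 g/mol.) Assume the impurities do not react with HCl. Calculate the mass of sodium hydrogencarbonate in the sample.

n(HCl) added = 0.1010 × 0.2604 = 0.02630 mol
n(NaOH) used in back-titration = 0.02047 × 0.5288 = 0.01082 mol
n(HCl) left over = 0.01082 mol (1:1 ratio)
n(HCl) consumed by analyte = 0.02630 − 0.01082 = 0.01548 mol
n(NaHCO3) = 0.01548 mol (1:1 ratio)
mass of NaHCO3 = 0.01548 × 84.01 = 1.300 g

1.300 g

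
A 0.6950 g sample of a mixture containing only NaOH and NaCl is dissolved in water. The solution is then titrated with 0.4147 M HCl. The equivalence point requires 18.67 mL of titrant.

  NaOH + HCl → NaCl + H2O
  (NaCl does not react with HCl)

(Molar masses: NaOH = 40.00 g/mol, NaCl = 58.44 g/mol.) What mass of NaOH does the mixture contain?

0.3097 g

n(HCl) = 0.01867 × 0.4147 = 7.742 × 10^-3 mol
Let x = n(NaOH), y = n(NaCl).
Titrant: 1x = 7.742 × 10^-3;  mass: 40.00x + 58.44y = 0.6950
Solving, x = 7.742 × 10^-3 mol, y = 6.593 × 10^-3 mol
mass of NaOH = 7.742 × 10^-3 × 40.00 = 0.3097 g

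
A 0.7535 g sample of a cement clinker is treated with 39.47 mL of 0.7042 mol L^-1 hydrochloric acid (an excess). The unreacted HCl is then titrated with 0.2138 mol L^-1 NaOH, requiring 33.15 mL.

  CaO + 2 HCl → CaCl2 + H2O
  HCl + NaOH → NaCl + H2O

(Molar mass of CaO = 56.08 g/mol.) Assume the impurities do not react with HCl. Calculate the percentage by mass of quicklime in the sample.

n(HCl) added = 0.03947 × 0.7042 = 0.02779 mol
n(NaOH) used in back-titration = 0.03315 × 0.2138 = 7.087 × 10^-3 mol
n(HCl) left over = 7.087 × 10^-3 mol (1:1 ratio)
n(HCl) consumed by analyte = 0.02779 − 7.087 × 10^-3 = 0.02071 mol
From the 1:2 ratio, n(CaO) = 1/2 × 0.02071 = 0.01035 mol
mass of CaO = 0.01035 × 56.08 = 0.5806 g
% CaO = 0.5806 / 0.7535 × 100 = 77.06 %

77.06 %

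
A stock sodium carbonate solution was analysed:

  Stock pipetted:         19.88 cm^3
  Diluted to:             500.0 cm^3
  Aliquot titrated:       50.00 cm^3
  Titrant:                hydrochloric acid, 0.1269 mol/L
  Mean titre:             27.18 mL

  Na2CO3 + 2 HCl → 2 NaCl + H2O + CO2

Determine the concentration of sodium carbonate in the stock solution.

n(HCl) = 0.02718 × 0.1269 = 3.449 × 10^-3 mol
From the 1:2 ratio, n(Na2CO3) in the aliquot = 1/2 × 3.449 × 10^-3 = 1.725 × 10^-3 mol
[Na2CO3]_dilute = 1.725 × 10^-3 / 0.05000 = 0.03449 mol/L
Dilution factor = 500.0 / 19.88 = 25.15
[Na2CO3]_stock = 0.03449 × 25.15 = 0.8675 mol/L

0.8675 mol/L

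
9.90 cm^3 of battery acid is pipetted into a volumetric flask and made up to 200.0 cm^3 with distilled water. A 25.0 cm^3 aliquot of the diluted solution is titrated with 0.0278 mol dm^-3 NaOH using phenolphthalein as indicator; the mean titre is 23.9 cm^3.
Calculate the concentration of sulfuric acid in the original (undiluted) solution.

0.268 mol/L

H2SO4 + 2 NaOH → Na2SO4 + 2 H2O
n(NaOH) = 0.0239 × 0.0278 = 6.64 × 10^-4 mol
From the 1:2 ratio, n(H2SO4) in the aliquot = 1/2 × 6.64 × 10^-4 = 3.32 × 10^-4 mol
[H2SO4]_dilute = 3.32 × 10^-4 / 0.0250 = 0.0133 mol/L
Dilution factor = 200.0 / 9.90 = 20.20
[H2SO4]_stock = 0.0133 × 20.20 = 0.268 mol/L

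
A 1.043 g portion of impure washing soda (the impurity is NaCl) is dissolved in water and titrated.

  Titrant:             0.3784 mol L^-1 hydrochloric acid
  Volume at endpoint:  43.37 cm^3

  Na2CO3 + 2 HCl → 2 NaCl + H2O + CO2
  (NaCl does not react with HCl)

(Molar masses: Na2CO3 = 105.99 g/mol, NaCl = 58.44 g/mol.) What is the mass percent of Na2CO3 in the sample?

n(HCl) = 0.04337 × 0.3784 = 0.01641 mol
Let x = n(Na2CO3), y = n(NaCl).
Titrant: 2x = 0.01641;  mass: 105.99x + 58.44y = 1.043
Solving, x = 8.206 × 10^-3 mol, y = 2.965 × 10^-3 mol
mass of Na2CO3 = 8.206 × 10^-3 × 105.99 = 0.8697 g
% Na2CO3 = 0.8697 / 1.043 × 100 = 83.39 %

83.39 %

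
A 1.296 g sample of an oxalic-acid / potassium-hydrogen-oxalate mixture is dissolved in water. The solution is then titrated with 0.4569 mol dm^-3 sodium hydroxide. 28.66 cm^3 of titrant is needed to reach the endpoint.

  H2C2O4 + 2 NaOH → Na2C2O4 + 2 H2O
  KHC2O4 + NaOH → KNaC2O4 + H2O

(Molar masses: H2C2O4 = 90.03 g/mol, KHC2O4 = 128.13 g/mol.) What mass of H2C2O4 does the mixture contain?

n(NaOH) = 0.02866 × 0.4569 = 0.01309 mol
Let x = n(H2C2O4), y = n(KHC2O4).
Titrant: 2x + 1y = 0.01309;  mass: 90.03x + 128.13y = 1.296
Solving, x = 2.297 × 10^-3 mol, y = 8.501 × 10^-3 mol
mass of H2C2O4 = 2.297 × 10^-3 × 90.03 = 0.2068 g

0.2068 g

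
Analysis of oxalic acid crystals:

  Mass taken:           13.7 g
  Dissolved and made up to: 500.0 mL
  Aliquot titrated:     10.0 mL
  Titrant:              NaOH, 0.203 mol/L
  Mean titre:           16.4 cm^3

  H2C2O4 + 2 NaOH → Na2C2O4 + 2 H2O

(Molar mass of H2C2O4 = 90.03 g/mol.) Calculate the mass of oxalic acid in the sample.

7.49 g

n(NaOH) per titration = 0.0164 × 0.203 = 3.33 × 10^-3 mol
From the 1:2 ratio, n(H2C2O4) in each aliquot = 1/2 × 3.33 × 10^-3 = 1.66 × 10^-3 mol
n(H2C2O4) in the whole flask = 1.66 × 10^-3 × 500.0/10.0 = 0.0832 mol
mass of H2C2O4 = 0.0832 × 90.03 = 7.49 g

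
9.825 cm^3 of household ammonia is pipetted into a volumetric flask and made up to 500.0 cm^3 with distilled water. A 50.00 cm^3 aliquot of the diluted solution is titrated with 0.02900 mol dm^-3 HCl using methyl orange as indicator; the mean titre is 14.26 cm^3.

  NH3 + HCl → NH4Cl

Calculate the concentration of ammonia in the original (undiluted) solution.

0.4209 mol/L

n(HCl) = 0.01426 × 0.02900 = 4.135 × 10^-4 mol
n(NH3) in the aliquot = 4.135 × 10^-4 mol (1:1 ratio)
[NH3]_dilute = 4.135 × 10^-4 / 0.05000 = 0.008271 mol/L
Dilution factor = 500.0 / 9.825 = 50.89
[NH3]_stock = 0.008271 × 50.89 = 0.4209 mol/L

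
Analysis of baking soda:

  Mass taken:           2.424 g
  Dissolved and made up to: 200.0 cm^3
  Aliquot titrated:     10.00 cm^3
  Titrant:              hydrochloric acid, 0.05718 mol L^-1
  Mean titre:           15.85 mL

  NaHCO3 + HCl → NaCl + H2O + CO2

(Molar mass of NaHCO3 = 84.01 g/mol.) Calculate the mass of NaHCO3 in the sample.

1.523 g

n(HCl) per titration = 0.01585 × 0.05718 = 9.063 × 10^-4 mol
n(NaHCO3) in each aliquot = 9.063 × 10^-4 mol (1:1 ratio)
n(NaHCO3) in the whole flask = 9.063 × 10^-4 × 200.0/10.00 = 0.01813 mol
mass of NaHCO3 = 0.01813 × 84.01 = 1.523 g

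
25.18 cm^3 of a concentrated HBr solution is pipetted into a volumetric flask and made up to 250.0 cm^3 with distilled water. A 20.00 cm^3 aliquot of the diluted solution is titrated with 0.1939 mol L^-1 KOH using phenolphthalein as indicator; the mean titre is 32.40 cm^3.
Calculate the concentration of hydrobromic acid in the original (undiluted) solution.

3.119 mol/L

HBr + KOH → KBr + H2O
n(KOH) = 0.03240 × 0.1939 = 6.282 × 10^-3 mol
n(HBr) in the aliquot = 6.282 × 10^-3 mol (1:1 ratio)
[HBr]_dilute = 6.282 × 10^-3 / 0.02000 = 0.3141 mol/L
Dilution factor = 250.0 / 25.18 = 9.929
[HBr]_stock = 0.3141 × 9.929 = 3.119 mol/L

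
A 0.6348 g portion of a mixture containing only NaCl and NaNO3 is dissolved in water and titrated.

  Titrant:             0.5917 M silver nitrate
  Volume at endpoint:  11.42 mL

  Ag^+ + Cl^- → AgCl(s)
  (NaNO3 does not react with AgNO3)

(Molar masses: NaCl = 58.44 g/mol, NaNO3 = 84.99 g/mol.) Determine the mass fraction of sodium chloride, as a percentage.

n(AgNO3) = 0.01142 × 0.5917 = 6.757 × 10^-3 mol
Let x = n(NaCl), y = n(NaNO3).
Titrant: 1x = 6.757 × 10^-3;  mass: 58.44x + 84.99y = 0.6348
Solving, x = 6.757 × 10^-3 mol, y = 2.823 × 10^-3 mol
mass of NaCl = 6.757 × 10^-3 × 58.44 = 0.3949 g
% NaCl = 0.3949 / 0.6348 × 100 = 62.21 %

62.21 %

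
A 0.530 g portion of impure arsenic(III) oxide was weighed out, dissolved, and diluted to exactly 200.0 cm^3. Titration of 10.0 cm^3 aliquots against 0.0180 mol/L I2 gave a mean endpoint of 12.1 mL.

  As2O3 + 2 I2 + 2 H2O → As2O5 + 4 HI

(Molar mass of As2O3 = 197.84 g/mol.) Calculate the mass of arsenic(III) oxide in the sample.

0.431 g

n(I2) per titration = 0.0121 × 0.0180 = 2.18 × 10^-4 mol
From the 1:2 ratio, n(As2O3) in each aliquot = 1/2 × 2.18 × 10^-4 = 1.09 × 10^-4 mol
n(As2O3) in the whole flask = 1.09 × 10^-4 × 200.0/10.0 = 2.18 × 10^-3 mol
mass of As2O3 = 2.18 × 10^-3 × 197.84 = 0.431 g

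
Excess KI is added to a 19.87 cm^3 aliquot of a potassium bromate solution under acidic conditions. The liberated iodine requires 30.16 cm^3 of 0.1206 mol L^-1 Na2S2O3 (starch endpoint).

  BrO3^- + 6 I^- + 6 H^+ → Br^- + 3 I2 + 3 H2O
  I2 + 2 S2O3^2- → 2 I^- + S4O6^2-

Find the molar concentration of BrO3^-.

0.03051 mol/L

n(S2O3^2-) = 0.03016 × 0.1206 = 3.637 × 10^-3 mol
n(I2) = n(S2O3^2-)/2 = 1.819 × 10^-3 mol
From the 1:3 ratio, n(BrO3^-) in the aliquot = 1/3 × 1.819 × 10^-3 = 6.062 × 10^-4 mol
[BrO3^-] = 6.062 × 10^-4 / 0.01987 = 0.03051 mol/L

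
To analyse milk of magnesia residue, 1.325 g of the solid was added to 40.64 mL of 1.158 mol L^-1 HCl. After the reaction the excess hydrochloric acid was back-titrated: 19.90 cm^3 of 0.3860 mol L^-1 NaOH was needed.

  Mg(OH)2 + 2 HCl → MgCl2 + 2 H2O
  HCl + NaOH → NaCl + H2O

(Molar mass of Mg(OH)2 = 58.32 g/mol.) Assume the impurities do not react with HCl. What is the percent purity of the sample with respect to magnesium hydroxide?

n(HCl) added = 0.04064 × 1.158 = 0.04706 mol
n(NaOH) used in back-titration = 0.01990 × 0.3860 = 7.681 × 10^-3 mol
n(HCl) left over = 7.681 × 10^-3 mol (1:1 ratio)
n(HCl) consumed by analyte = 0.04706 − 7.681 × 10^-3 = 0.03938 mol
From the 1:2 ratio, n(Mg(OH)2) = 1/2 × 0.03938 = 0.01969 mol
mass of Mg(OH)2 = 0.01969 × 58.32 = 1.148 g
% Mg(OH)2 = 1.148 / 1.325 × 100 = 86.67 %

86.67 %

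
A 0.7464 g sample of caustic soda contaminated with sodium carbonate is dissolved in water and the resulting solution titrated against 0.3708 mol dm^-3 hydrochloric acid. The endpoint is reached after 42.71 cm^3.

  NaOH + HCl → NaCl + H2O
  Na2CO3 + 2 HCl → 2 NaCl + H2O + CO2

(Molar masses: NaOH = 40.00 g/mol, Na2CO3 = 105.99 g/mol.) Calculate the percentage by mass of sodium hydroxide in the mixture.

38.30 %

n(HCl) = 0.04271 × 0.3708 = 0.01584 mol
Let x = n(NaOH), y = n(Na2CO3).
Titrant: 1x + 2y = 0.01584;  mass: 40.00x + 105.99y = 0.7464
Solving, x = 7.147 × 10^-3 mol, y = 4.345 × 10^-3 mol
mass of NaOH = 7.147 × 10^-3 × 40.00 = 0.2859 g
% NaOH = 0.2859 / 0.7464 × 100 = 38.30 %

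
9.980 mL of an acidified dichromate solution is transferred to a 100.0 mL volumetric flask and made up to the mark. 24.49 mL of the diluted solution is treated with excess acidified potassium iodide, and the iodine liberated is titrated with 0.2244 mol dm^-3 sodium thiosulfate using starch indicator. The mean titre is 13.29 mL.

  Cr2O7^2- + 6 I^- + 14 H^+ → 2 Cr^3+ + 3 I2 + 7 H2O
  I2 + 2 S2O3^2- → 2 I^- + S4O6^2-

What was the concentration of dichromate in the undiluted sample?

0.2034 mol/L

n(S2O3^2-) = 0.01329 × 0.2244 = 2.982 × 10^-3 mol
n(I2) = n(S2O3^2-)/2 = 1.491 × 10^-3 mol
From the 1:3 ratio, n(Cr2O7^2-) in the aliquot = 1/3 × 1.491 × 10^-3 = 4.970 × 10^-4 mol
[Cr2O7^2-]_dilute = 4.970 × 10^-4 / 0.02449 = 0.02030 mol/L
[Cr2O7^2-]_original = 0.02030 × 100.0/9.980 = 0.2034 mol/L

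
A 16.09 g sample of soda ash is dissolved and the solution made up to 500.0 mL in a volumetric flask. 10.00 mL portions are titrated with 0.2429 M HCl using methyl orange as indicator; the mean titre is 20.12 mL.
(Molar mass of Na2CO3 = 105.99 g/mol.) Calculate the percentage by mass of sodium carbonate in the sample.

Na2CO3 + 2 HCl → 2 NaCl + H2O + CO2
n(HCl) per titration = 0.02012 × 0.2429 = 4.887 × 10^-3 mol
From the 1:2 ratio, n(Na2CO3) in each aliquot = 1/2 × 4.887 × 10^-3 = 2.444 × 10^-3 mol
n(Na2CO3) in the whole flask = 2.444 × 10^-3 × 500.0/10.00 = 0.1222 mol
mass of Na2CO3 = 0.1222 × 105.99 = 12.95 g
% Na2CO3 = 12.95 / 16.09 × 100 = 80.48 %

80.48 %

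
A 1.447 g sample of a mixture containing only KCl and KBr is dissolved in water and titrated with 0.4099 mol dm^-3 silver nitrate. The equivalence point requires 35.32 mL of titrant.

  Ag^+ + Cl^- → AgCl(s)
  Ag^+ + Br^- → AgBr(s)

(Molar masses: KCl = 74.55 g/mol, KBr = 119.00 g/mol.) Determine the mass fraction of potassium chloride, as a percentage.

31.97 %

n(AgNO3) = 0.03532 × 0.4099 = 0.01448 mol
Let x = n(KCl), y = n(KBr).
Titrant: 1x + 1y = 0.01448;  mass: 74.55x + 119.00y = 1.447
Solving, x = 6.206 × 10^-3 mol, y = 8.272 × 10^-3 mol
mass of KCl = 6.206 × 10^-3 × 74.55 = 0.4626 g
% KCl = 0.4626 / 1.447 × 100 = 31.97 %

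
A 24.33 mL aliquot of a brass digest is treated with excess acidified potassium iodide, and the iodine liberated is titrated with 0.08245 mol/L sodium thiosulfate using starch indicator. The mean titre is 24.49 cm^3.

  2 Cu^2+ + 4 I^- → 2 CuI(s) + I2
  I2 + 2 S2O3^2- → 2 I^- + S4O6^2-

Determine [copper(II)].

n(S2O3^2-) = 0.02449 × 0.08245 = 2.019 × 10^-3 mol
n(I2) = n(S2O3^2-)/2 = 1.010 × 10^-3 mol
From the 2:1 ratio, n(Cu2+) in the aliquot = 2/1 × 1.010 × 10^-3 = 2.019 × 10^-3 mol
[Cu2+] = 2.019 × 10^-3 / 0.02433 = 0.08299 mol/L

0.08299 mol/L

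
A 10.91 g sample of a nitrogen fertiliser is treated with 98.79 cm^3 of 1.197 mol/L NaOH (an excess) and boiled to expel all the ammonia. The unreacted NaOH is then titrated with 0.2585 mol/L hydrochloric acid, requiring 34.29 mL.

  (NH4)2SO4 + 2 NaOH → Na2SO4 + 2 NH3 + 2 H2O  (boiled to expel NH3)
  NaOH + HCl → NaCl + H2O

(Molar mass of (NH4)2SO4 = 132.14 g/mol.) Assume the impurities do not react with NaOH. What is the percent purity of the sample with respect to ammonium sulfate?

66.24 %

n(NaOH) added = 0.09879 × 1.197 = 0.1183 mol
n(HCl) used in back-titration = 0.03429 × 0.2585 = 8.864 × 10^-3 mol
n(NaOH) left over = 8.864 × 10^-3 mol (1:1 ratio)
n(NaOH) consumed by analyte = 0.1183 − 8.864 × 10^-3 = 0.1094 mol
From the 1:2 ratio, n((NH4)2SO4) = 1/2 × 0.1094 = 0.05469 mol
mass of (NH4)2SO4 = 0.05469 × 132.14 = 7.227 g
% (NH4)2SO4 = 7.227 / 10.91 × 100 = 66.24 %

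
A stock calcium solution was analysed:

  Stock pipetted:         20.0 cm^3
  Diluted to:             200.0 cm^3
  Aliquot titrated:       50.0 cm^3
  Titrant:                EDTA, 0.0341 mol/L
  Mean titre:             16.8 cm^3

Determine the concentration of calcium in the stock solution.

Ca^2+ + EDTA^4- → [Ca(EDTA)]^2-
n(EDTA) = 0.0168 × 0.0341 = 5.73 × 10^-4 mol
n(Ca2+) in the aliquot = 5.73 × 10^-4 mol (1:1 ratio)
[Ca2+]_dilute = 5.73 × 10^-4 / 0.0500 = 0.0115 mol/L
Dilution factor = 200.0 / 20.0 = 10.00
[Ca2+]_stock = 0.0115 × 10.00 = 0.115 mol/L

0.115 mol/L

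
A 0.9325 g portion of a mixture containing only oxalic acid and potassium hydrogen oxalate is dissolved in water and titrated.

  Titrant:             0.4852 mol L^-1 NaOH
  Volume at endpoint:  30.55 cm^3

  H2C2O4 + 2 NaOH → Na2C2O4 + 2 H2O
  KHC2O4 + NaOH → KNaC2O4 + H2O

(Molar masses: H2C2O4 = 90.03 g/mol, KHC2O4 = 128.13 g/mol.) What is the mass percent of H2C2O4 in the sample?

56.15 %

n(NaOH) = 0.03055 × 0.4852 = 0.01482 mol
Let x = n(H2C2O4), y = n(KHC2O4).
Titrant: 2x + 1y = 0.01482;  mass: 90.03x + 128.13y = 0.9325
Solving, x = 5.816 × 10^-3 mol, y = 3.191 × 10^-3 mol
mass of H2C2O4 = 5.816 × 10^-3 × 90.03 = 0.5236 g
% H2C2O4 = 0.5236 / 0.9325 × 100 = 56.15 %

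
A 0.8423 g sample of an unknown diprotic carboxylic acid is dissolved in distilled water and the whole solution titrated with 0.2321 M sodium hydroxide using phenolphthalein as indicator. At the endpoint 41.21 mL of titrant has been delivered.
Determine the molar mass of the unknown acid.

n(NaOH) = 0.04121 L × 0.2321 mol/L = 9.565 × 10^-3 mol
From the 1:2 ratio, n(H2A) = 1/2 × 9.565 × 10^-3 = 4.782 × 10^-3 mol
M = m / n = 0.8423 g / 4.782 × 10^-3 mol = 176.1 g/mol

176.1 g/mol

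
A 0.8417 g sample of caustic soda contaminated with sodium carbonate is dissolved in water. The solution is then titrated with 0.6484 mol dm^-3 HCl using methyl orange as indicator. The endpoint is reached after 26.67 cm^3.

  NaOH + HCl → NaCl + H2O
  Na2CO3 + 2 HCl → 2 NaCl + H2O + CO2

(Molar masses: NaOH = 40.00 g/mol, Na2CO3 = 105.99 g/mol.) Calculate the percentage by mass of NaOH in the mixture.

n(HCl) = 0.02667 × 0.6484 = 0.01729 mol
Let x = n(NaOH), y = n(Na2CO3).
Titrant: 1x + 2y = 0.01729;  mass: 40.00x + 105.99y = 0.8417
Solving, x = 5.751 × 10^-3 mol, y = 5.771 × 10^-3 mol
mass of NaOH = 5.751 × 10^-3 × 40.00 = 0.2300 g
% NaOH = 0.2300 / 0.8417 × 100 = 27.33 %

27.33 %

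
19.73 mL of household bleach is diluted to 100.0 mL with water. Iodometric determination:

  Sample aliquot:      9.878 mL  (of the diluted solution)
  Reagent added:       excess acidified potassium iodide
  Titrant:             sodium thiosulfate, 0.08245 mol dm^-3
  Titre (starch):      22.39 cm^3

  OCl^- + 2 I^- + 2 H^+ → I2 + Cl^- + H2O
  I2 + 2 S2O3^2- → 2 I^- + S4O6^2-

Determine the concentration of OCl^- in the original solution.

0.4736 mol/L

n(S2O3^2-) = 0.02239 × 0.08245 = 1.846 × 10^-3 mol
n(I2) = n(S2O3^2-)/2 = 9.230 × 10^-4 mol
n(OCl^-) in the aliquot = 9.230 × 10^-4 mol (1:1 ratio)
[OCl^-]_dilute = 9.230 × 10^-4 / 0.009878 = 0.09344 mol/L
[OCl^-]_original = 0.09344 × 100.0/19.73 = 0.4736 mol/L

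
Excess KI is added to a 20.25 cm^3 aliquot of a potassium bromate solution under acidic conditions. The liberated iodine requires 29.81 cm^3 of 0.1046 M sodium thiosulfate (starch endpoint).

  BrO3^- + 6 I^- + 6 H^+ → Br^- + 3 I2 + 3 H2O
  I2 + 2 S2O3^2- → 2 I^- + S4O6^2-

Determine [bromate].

0.02566 M

n(S2O3^2-) = 0.02981 × 0.1046 = 3.118 × 10^-3 mol
n(I2) = n(S2O3^2-)/2 = 1.559 × 10^-3 mol
From the 1:3 ratio, n(BrO3^-) in the aliquot = 1/3 × 1.559 × 10^-3 = 5.197 × 10^-4 mol
[BrO3^-] = 5.197 × 10^-4 / 0.02025 = 0.02566 mol/L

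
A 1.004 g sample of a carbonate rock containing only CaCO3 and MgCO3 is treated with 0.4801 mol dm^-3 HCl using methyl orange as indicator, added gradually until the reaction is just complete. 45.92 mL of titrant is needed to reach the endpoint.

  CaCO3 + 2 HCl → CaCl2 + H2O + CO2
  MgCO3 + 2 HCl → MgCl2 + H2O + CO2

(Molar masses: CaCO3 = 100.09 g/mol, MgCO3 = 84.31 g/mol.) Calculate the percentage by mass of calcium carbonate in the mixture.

n(HCl) = 0.04592 × 0.4801 = 0.02205 mol
Let x = n(CaCO3), y = n(MgCO3).
Titrant: 2x + 2y = 0.02205;  mass: 100.09x + 84.31y = 1.004
Solving, x = 4.730 × 10^-3 mol, y = 6.293 × 10^-3 mol
mass of CaCO3 = 4.730 × 10^-3 × 100.09 = 0.4734 g
% CaCO3 = 0.4734 / 1.004 × 100 = 47.16 %

47.16 %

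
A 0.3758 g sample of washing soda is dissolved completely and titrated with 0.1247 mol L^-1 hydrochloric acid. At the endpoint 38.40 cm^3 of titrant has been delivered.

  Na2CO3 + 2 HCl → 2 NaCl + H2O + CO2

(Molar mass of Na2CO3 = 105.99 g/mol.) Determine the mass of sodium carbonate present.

n(HCl) = 0.03840 L × 0.1247 mol/L = 4.788 × 10^-3 mol
From the 1:2 ratio, n(Na2CO3) = 1/2 × 4.788 × 10^-3 = 2.394 × 10^-3 mol
mass of Na2CO3 = 2.394 × 10^-3 × 105.99 g/mol = 0.2538 g

0.2538 g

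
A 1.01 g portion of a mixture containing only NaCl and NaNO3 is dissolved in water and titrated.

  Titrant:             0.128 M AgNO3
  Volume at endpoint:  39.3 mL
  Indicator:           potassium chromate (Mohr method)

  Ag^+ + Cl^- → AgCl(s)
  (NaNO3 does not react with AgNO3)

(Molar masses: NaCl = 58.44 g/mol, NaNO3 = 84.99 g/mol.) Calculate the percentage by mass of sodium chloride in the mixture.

n(AgNO3) = 0.0393 × 0.128 = 5.03 × 10^-3 mol
Let x = n(NaCl), y = n(NaNO3).
Titrant: 1x = 5.03 × 10^-3;  mass: 58.44x + 84.99y = 1.01
Solving, x = 5.03 × 10^-3 mol, y = 8.42 × 10^-3 mol
mass of NaCl = 5.03 × 10^-3 × 58.44 = 0.294 g
% NaCl = 0.294 / 1.01 × 100 = 29.1 %

29.1 %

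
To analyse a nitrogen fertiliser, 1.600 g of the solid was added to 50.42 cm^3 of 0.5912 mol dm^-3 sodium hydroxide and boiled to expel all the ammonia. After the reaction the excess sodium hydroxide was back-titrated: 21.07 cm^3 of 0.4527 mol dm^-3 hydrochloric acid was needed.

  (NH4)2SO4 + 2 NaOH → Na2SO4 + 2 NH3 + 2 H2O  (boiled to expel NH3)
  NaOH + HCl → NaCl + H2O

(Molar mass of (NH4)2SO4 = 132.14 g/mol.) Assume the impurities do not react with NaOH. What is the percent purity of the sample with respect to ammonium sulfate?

83.70 %

n(NaOH) added = 0.05042 × 0.5912 = 0.02981 mol
n(HCl) used in back-titration = 0.02107 × 0.4527 = 9.538 × 10^-3 mol
n(NaOH) left over = 9.538 × 10^-3 mol (1:1 ratio)
n(NaOH) consumed by analyte = 0.02981 − 9.538 × 10^-3 = 0.02027 mol
From the 1:2 ratio, n((NH4)2SO4) = 1/2 × 0.02027 = 0.01013 mol
mass of (NH4)2SO4 = 0.01013 × 132.14 = 1.339 g
% (NH4)2SO4 = 1.339 / 1.600 × 100 = 83.70 %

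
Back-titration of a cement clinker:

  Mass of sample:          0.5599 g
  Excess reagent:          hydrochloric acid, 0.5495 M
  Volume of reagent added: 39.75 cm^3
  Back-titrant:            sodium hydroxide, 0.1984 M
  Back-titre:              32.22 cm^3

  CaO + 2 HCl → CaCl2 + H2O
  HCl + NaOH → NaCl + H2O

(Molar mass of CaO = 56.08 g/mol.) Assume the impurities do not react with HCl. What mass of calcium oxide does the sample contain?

n(HCl) added = 0.03975 × 0.5495 = 0.02184 mol
n(NaOH) used in back-titration = 0.03222 × 0.1984 = 6.392 × 10^-3 mol
n(HCl) left over = 6.392 × 10^-3 mol (1:1 ratio)
n(HCl) consumed by analyte = 0.02184 − 6.392 × 10^-3 = 0.01545 mol
From the 1:2 ratio, n(CaO) = 1/2 × 0.01545 = 7.725 × 10^-3 mol
mass of CaO = 7.725 × 10^-3 × 56.08 = 0.4332 g

0.4332 g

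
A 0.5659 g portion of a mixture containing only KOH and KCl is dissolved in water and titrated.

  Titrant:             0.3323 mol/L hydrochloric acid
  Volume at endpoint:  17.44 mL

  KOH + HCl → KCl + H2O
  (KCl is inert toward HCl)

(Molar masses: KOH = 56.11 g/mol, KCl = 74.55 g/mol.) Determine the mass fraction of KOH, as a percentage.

57.46 %

n(HCl) = 0.01744 × 0.3323 = 5.795 × 10^-3 mol
Let x = n(KOH), y = n(KCl).
Titrant: 1x = 5.795 × 10^-3;  mass: 56.11x + 74.55y = 0.5659
Solving, x = 5.795 × 10^-3 mol, y = 3.229 × 10^-3 mol
mass of KOH = 5.795 × 10^-3 × 56.11 = 0.3252 g
% KOH = 0.3252 / 0.5659 × 100 = 57.46 %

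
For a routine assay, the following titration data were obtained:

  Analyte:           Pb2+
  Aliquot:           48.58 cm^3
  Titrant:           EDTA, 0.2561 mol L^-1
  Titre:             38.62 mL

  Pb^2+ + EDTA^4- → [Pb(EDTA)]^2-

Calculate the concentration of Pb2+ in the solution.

n(EDTA) = 0.03862 L × 0.2561 mol/L = 9.891 × 10^-3 mol
n(Pb2+) = 9.891 × 10^-3 mol (1:1 mole ratio)
[Pb2+] = 9.891 × 10^-3 mol / 0.04858 L = 0.2036 mol/L

0.2036 mol/L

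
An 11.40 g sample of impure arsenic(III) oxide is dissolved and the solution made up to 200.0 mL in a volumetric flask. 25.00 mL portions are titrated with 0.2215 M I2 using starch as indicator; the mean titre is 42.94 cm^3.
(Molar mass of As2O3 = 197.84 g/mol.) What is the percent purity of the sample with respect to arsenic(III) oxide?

66.02 %

As2O3 + 2 I2 + 2 H2O → As2O5 + 4 HI
n(I2) per titration = 0.04294 × 0.2215 = 9.511 × 10^-3 mol
From the 1:2 ratio, n(As2O3) in each aliquot = 1/2 × 9.511 × 10^-3 = 4.756 × 10^-3 mol
n(As2O3) in the whole flask = 4.756 × 10^-3 × 200.0/25.00 = 0.03804 mol
mass of As2O3 = 0.03804 × 197.84 = 7.527 g
% As2O3 = 7.527 / 11.40 × 100 = 66.02 %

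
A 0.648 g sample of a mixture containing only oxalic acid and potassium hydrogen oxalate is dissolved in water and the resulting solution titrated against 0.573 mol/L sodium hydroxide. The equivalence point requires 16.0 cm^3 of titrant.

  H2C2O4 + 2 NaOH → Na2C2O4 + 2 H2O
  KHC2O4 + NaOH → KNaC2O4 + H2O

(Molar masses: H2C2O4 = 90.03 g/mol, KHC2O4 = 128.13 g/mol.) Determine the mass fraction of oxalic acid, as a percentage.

n(NaOH) = 0.0160 × 0.573 = 9.17 × 10^-3 mol
Let x = n(H2C2O4), y = n(KHC2O4).
Titrant: 2x + 1y = 9.17 × 10^-3;  mass: 90.03x + 128.13y = 0.648
Solving, x = 3.17 × 10^-3 mol, y = 2.83 × 10^-3 mol
mass of H2C2O4 = 3.17 × 10^-3 × 90.03 = 0.285 g
% H2C2O4 = 0.285 / 0.648 × 100 = 44.0 %

44.0 %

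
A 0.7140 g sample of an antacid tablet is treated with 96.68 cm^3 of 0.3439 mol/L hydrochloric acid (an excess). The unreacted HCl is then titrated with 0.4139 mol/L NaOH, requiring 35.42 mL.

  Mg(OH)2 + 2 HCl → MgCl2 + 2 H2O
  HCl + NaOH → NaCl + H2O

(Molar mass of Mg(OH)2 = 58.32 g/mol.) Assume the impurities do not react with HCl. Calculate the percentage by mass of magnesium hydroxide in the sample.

n(HCl) added = 0.09668 × 0.3439 = 0.03325 mol
n(NaOH) used in back-titration = 0.03542 × 0.4139 = 0.01466 mol
n(HCl) left over = 0.01466 mol (1:1 ratio)
n(HCl) consumed by analyte = 0.03325 − 0.01466 = 0.01859 mol
From the 1:2 ratio, n(Mg(OH)2) = 1/2 × 0.01859 = 9.294 × 10^-3 mol
mass of Mg(OH)2 = 9.294 × 10^-3 × 58.32 = 0.5420 g
% Mg(OH)2 = 0.5420 / 0.7140 × 100 = 75.91 %

75.91 %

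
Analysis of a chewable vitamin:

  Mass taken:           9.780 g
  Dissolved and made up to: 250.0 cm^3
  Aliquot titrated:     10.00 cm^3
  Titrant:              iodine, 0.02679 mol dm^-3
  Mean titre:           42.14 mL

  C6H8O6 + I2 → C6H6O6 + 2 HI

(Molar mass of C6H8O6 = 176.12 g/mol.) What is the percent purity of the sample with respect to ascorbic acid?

50.82 %

n(I2) per titration = 0.04214 × 0.02679 = 1.129 × 10^-3 mol
n(C6H8O6) in each aliquot = 1.129 × 10^-3 mol (1:1 ratio)
n(C6H8O6) in the whole flask = 1.129 × 10^-3 × 250.0/10.00 = 0.02822 mol
mass of C6H8O6 = 0.02822 × 176.12 = 4.971 g
% C6H8O6 = 4.971 / 9.780 × 100 = 50.82 %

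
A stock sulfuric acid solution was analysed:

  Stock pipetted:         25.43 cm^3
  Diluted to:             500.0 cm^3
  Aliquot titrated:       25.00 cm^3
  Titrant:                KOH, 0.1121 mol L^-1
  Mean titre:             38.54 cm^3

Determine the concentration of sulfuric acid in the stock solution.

H2SO4 + 2 KOH → K2SO4 + 2 H2O
n(KOH) = 0.03854 × 0.1121 = 4.320 × 10^-3 mol
From the 1:2 ratio, n(H2SO4) in the aliquot = 1/2 × 4.320 × 10^-3 = 2.160 × 10^-3 mol
[H2SO4]_dilute = 2.160 × 10^-3 / 0.02500 = 0.08641 mol/L
Dilution factor = 500.0 / 25.43 = 19.66
[H2SO4]_stock = 0.08641 × 19.66 = 1.699 mol/L

1.699 mol/L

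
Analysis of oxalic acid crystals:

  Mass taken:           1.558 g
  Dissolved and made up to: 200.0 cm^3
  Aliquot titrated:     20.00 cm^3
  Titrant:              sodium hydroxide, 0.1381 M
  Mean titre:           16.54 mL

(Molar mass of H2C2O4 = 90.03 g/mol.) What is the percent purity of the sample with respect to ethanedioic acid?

H2C2O4 + 2 NaOH → Na2C2O4 + 2 H2O
n(NaOH) per titration = 0.01654 × 0.1381 = 2.284 × 10^-3 mol
From the 1:2 ratio, n(H2C2O4) in each aliquot = 1/2 × 2.284 × 10^-3 = 1.142 × 10^-3 mol
n(H2C2O4) in the whole flask = 1.142 × 10^-3 × 200.0/20.00 = 0.01142 mol
mass of H2C2O4 = 0.01142 × 90.03 = 1.028 g
% H2C2O4 = 1.028 / 1.558 × 100 = 66.00 %

66.00 %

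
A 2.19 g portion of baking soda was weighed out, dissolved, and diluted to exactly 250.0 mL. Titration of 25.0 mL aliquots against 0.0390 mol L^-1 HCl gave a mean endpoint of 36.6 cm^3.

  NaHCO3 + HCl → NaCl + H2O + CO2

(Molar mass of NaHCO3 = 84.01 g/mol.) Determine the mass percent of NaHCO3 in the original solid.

n(HCl) per titration = 0.0366 × 0.0390 = 1.43 × 10^-3 mol
n(NaHCO3) in each aliquot = 1.43 × 10^-3 mol (1:1 ratio)
n(NaHCO3) in the whole flask = 1.43 × 10^-3 × 250.0/25.0 = 0.0143 mol
mass of NaHCO3 = 0.0143 × 84.01 = 1.20 g
% NaHCO3 = 1.20 / 2.19 × 100 = 54.8 %

54.8 %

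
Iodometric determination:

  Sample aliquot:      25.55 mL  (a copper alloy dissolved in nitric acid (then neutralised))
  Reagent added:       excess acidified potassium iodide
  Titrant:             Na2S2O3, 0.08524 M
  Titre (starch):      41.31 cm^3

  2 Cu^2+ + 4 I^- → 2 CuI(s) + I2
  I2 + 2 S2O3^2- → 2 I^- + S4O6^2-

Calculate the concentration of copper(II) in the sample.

n(S2O3^2-) = 0.04131 × 0.08524 = 3.521 × 10^-3 mol
n(I2) = n(S2O3^2-)/2 = 1.761 × 10^-3 mol
From the 2:1 ratio, n(Cu2+) in the aliquot = 2/1 × 1.761 × 10^-3 = 3.521 × 10^-3 mol
[Cu2+] = 3.521 × 10^-3 / 0.02555 = 0.1378 mol/L

0.1378 M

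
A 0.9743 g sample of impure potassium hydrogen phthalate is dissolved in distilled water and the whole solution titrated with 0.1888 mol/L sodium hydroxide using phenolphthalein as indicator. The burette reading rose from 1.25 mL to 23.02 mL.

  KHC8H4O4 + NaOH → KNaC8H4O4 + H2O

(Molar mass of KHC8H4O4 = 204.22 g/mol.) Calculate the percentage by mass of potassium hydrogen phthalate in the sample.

86.15 %

n(NaOH) = 0.02177 L × 0.1888 mol/L = 4.110 × 10^-3 mol
n(KHC8H4O4) = 4.110 × 10^-3 mol (1:1 ratio)
mass of KHC8H4O4 = 4.110 × 10^-3 × 204.22 g/mol = 0.8394 g
% KHC8H4O4 = 0.8394 / 0.9743 × 100 = 86.15 %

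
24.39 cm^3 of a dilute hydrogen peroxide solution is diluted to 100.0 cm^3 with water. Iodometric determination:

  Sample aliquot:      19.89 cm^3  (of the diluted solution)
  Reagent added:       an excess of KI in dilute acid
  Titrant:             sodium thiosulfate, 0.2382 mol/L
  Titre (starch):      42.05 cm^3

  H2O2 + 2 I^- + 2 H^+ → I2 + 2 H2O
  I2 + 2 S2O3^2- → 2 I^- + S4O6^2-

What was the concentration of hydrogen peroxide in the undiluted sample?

1.032 mol/L

n(S2O3^2-) = 0.04205 × 0.2382 = 0.01002 mol
n(I2) = n(S2O3^2-)/2 = 5.008 × 10^-3 mol
n(H2O2) in the aliquot = 5.008 × 10^-3 mol (1:1 ratio)
[H2O2]_dilute = 5.008 × 10^-3 / 0.01989 = 0.2518 mol/L
[H2O2]_original = 0.2518 × 100.0/24.39 = 1.032 mol/L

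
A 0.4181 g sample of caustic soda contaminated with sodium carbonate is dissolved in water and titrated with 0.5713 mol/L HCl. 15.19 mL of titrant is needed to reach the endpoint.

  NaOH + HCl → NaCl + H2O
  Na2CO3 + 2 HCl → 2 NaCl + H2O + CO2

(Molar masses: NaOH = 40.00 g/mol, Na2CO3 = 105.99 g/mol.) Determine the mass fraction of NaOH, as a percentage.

n(HCl) = 0.01519 × 0.5713 = 8.678 × 10^-3 mol
Let x = n(NaOH), y = n(Na2CO3).
Titrant: 1x + 2y = 8.678 × 10^-3;  mass: 40.00x + 105.99y = 0.4181
Solving, x = 3.216 × 10^-3 mol, y = 2.731 × 10^-3 mol
mass of NaOH = 3.216 × 10^-3 × 40.00 = 0.1286 g
% NaOH = 0.1286 / 0.4181 × 100 = 30.77 %

30.77 %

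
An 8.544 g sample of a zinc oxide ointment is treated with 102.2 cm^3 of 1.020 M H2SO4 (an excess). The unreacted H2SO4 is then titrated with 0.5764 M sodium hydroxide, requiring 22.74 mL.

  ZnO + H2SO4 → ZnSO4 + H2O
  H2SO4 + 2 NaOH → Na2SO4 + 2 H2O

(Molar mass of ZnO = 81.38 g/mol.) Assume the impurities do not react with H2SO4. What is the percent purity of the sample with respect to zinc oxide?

n(H2SO4) added = 0.1022 × 1.020 = 0.1042 mol
n(NaOH) used in back-titration = 0.02274 × 0.5764 = 0.01311 mol
From the 1:2 ratio, n(H2SO4) left over = 1/2 × 0.01311 = 6.554 × 10^-3 mol
n(H2SO4) consumed by analyte = 0.1042 − 6.554 × 10^-3 = 0.09769 mol
n(ZnO) = 0.09769 mol (1:1 ratio)
mass of ZnO = 0.09769 × 81.38 = 7.950 g
% ZnO = 7.950 / 8.544 × 100 = 93.05 %

93.05 %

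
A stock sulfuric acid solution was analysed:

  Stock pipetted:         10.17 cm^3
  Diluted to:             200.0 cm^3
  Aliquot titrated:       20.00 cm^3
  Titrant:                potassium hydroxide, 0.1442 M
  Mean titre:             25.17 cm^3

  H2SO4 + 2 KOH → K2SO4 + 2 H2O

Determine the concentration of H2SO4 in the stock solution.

1.784 M

n(KOH) = 0.02517 × 0.1442 = 3.630 × 10^-3 mol
From the 1:2 ratio, n(H2SO4) in the aliquot = 1/2 × 3.630 × 10^-3 = 1.815 × 10^-3 mol
[H2SO4]_dilute = 1.815 × 10^-3 / 0.02000 = 0.09074 mol/L
Dilution factor = 200.0 / 10.17 = 19.67
[H2SO4]_stock = 0.09074 × 19.67 = 1.784 mol/L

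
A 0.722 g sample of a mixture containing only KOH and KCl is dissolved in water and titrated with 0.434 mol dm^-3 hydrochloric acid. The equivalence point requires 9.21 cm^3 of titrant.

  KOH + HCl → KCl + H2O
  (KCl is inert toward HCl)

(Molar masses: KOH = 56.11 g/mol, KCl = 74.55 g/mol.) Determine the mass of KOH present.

0.224 g

n(HCl) = 0.00921 × 0.434 = 4.00 × 10^-3 mol
Let x = n(KOH), y = n(KCl).
Titrant: 1x = 4.00 × 10^-3;  mass: 56.11x + 74.55y = 0.722
Solving, x = 4.00 × 10^-3 mol, y = 6.68 × 10^-3 mol
mass of KOH = 4.00 × 10^-3 × 56.11 = 0.224 g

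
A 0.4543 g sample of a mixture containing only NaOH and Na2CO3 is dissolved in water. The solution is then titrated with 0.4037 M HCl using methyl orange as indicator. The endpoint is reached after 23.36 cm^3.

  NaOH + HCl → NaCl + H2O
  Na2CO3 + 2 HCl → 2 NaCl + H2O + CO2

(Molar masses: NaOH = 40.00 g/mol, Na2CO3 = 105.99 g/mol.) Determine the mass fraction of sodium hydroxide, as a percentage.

30.81 %

n(HCl) = 0.02336 × 0.4037 = 9.430 × 10^-3 mol
Let x = n(NaOH), y = n(Na2CO3).
Titrant: 1x + 2y = 9.430 × 10^-3;  mass: 40.00x + 105.99y = 0.4543
Solving, x = 3.499 × 10^-3 mol, y = 2.966 × 10^-3 mol
mass of NaOH = 3.499 × 10^-3 × 40.00 = 0.1399 g
% NaOH = 0.1399 / 0.4543 × 100 = 30.81 %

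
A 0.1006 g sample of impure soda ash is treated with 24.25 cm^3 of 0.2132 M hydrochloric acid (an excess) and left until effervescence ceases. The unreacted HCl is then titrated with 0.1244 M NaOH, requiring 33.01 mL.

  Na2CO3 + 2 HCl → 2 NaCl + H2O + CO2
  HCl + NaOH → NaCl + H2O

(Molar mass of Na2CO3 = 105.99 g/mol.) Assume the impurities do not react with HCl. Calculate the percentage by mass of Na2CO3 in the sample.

n(HCl) added = 0.02425 × 0.2132 = 5.170 × 10^-3 mol
n(NaOH) used in back-titration = 0.03301 × 0.1244 = 4.106 × 10^-3 mol
n(HCl) left over = 4.106 × 10^-3 mol (1:1 ratio)
n(HCl) consumed by analyte = 5.170 × 10^-3 − 4.106 × 10^-3 = 1.064 × 10^-3 mol
From the 1:2 ratio, n(Na2CO3) = 1/2 × 1.064 × 10^-3 = 5.318 × 10^-4 mol
mass of Na2CO3 = 5.318 × 10^-4 × 105.99 = 0.05637 g
% Na2CO3 = 0.05637 / 0.1006 × 100 = 56.03 %

56.03 %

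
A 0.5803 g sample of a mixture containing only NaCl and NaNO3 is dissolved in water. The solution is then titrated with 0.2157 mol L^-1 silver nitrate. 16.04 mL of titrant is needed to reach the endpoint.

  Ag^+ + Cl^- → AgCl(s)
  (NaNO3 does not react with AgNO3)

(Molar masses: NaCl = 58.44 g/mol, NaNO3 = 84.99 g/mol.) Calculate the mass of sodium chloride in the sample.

n(AgNO3) = 0.01604 × 0.2157 = 3.460 × 10^-3 mol
Let x = n(NaCl), y = n(NaNO3).
Titrant: 1x = 3.460 × 10^-3;  mass: 58.44x + 84.99y = 0.5803
Solving, x = 3.460 × 10^-3 mol, y = 4.449 × 10^-3 mol
mass of NaCl = 3.460 × 10^-3 × 58.44 = 0.2022 g

0.2022 g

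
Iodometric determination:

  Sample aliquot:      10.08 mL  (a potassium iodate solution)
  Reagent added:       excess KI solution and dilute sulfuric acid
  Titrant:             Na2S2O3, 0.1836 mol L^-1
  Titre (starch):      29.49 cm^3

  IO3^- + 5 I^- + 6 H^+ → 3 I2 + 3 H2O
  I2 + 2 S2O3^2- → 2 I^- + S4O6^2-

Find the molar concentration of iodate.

n(S2O3^2-) = 0.02949 × 0.1836 = 5.414 × 10^-3 mol
n(I2) = n(S2O3^2-)/2 = 2.707 × 10^-3 mol
From the 1:3 ratio, n(IO3^-) in the aliquot = 1/3 × 2.707 × 10^-3 = 9.024 × 10^-4 mol
[IO3^-] = 9.024 × 10^-4 / 0.01008 = 0.08952 mol/L

0.08952 mol/L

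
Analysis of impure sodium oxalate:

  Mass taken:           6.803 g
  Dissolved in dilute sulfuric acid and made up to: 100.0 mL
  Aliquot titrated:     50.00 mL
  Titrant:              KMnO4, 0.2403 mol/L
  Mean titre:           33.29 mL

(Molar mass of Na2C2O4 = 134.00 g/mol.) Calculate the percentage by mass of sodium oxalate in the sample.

2 MnO4^- + 5 C2O4^2- + 16 H^+ → 2 Mn^2+ + 10 CO2 + 8 H2O
n(KMnO4) per titration = 0.03329 × 0.2403 = 8.000 × 10^-3 mol
From the 5:2 ratio, n(Na2C2O4) in each aliquot = 5/2 × 8.000 × 10^-3 = 0.02000 mol
n(Na2C2O4) in the whole flask = 0.02000 × 100.0/50.00 = 0.04000 mol
mass of Na2C2O4 = 0.04000 × 134.00 = 5.360 g
% Na2C2O4 = 5.360 / 6.803 × 100 = 78.78 %

78.78 %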